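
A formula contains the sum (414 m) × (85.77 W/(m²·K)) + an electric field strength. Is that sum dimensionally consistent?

Work out the base dimensions of each:
  (414 m) × (85.77 W/(m²·K)):  [m] · [kg·s⁻³·K⁻¹] = kg·m·s⁻³·K⁻¹
  an electric field strength:  [electric field strength] = kg·m·s⁻³·A⁻¹
kg·m·s⁻³·K⁻¹ ≠ kg·m·s⁻³·A⁻¹, so they cannot be added.

No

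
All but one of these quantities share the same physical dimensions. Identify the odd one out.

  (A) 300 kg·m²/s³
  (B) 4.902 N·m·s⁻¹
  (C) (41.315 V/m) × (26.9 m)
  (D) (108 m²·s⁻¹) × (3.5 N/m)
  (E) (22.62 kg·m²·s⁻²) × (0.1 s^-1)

Work out the base dimensions of each:
  (A) kg·m²·s⁻³
  (B) N·m·s⁻¹ = kg·m·s⁻²·m·s⁻¹ = kg·m²·s⁻³
  (C) [kg·m·s⁻³·A⁻¹] · [m] = kg·m²·s⁻³·A⁻¹
  (D) [m²·s⁻¹] · [kg·s⁻²] = kg·m²·s⁻³
  (E) [kg·m²·s⁻²] · [s⁻¹] = kg·m²·s⁻³
All reduce to kg·m²·s⁻³ except (C), which is kg·m²·s⁻³·A⁻¹.

(C)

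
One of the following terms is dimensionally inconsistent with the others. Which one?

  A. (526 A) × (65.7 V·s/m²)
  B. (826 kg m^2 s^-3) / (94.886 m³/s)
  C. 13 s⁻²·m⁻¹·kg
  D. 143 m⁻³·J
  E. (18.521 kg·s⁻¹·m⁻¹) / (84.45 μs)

Dimensions:
  A. [A] · [kg·s⁻²·A⁻¹] = kg·s⁻²
  B. [kg·m²·s⁻³] / [m³·s⁻¹] = kg·m⁻¹·s⁻²
  C. kg·m⁻¹·s⁻²
  D. J·m⁻³ = N·m·m⁻³ = kg·m⁻¹·s⁻²
  E. [kg·m⁻¹·s⁻¹] / [s] = kg·m⁻¹·s⁻²
All reduce to kg·m⁻¹·s⁻² except A., which is kg·s⁻².

A.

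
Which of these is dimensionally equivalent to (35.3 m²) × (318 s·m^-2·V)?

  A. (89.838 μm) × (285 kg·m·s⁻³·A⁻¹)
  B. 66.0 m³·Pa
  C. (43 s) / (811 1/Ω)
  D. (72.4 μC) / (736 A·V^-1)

D.

Reference: [m²] · [kg·s⁻²·A⁻¹] = kg·m²·s⁻²·A⁻¹.
Each option:
  A. [m] · [kg·m·s⁻³·A⁻¹] = kg·m²·s⁻³·A⁻¹
  B. Pa·m³ = N·m⁻²·m³ = kg·m²·s⁻²
  C. [s] / [kg⁻¹·m⁻²·s³·A²] = kg·m²·s⁻²·A⁻²
  D. [s·A] / [kg⁻¹·m⁻²·s³·A²] = kg·m²·s⁻²·A⁻¹  ← same
Only D. matches kg·m²·s⁻²·A⁻¹.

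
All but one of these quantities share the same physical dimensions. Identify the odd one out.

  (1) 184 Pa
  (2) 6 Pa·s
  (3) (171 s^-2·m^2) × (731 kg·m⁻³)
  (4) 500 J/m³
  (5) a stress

(2)

Expand each in SI base units:
  (1) Pa = N·m⁻² = kg·m⁻¹·s⁻²
  (2) Pa·s = N·m⁻²·s = kg·m⁻¹·s⁻¹
  (3) [m²·s⁻²] · [kg·m⁻³] = kg·m⁻¹·s⁻²
  (4) J·m⁻³ = N·m·m⁻³ = kg·m⁻¹·s⁻²
  (5) [stress] = kg·m⁻¹·s⁻²
All reduce to kg·m⁻¹·s⁻² except (2), which is kg·m⁻¹·s⁻¹.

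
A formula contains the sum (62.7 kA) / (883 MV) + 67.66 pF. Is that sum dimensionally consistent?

No

Dimensions:
  (62.7 kA) / (883 MV):  [A] / [kg·m²·s⁻³·A⁻¹] = kg⁻¹·m⁻²·s³·A²
  67.66 pF:  F = C·V⁻¹ = kg⁻¹·m⁻²·s⁴·A²
kg⁻¹·m⁻²·s³·A² ≠ kg⁻¹·m⁻²·s⁴·A², so they cannot be added.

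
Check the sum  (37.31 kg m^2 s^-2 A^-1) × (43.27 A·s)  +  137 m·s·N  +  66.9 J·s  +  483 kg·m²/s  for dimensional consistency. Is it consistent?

Yes

Work out the base dimensions of each:
  (37.31 kg m^2 s^-2 A^-1) × (43.27 A·s):  [kg·m²·s⁻²·A⁻¹] · [s·A] = kg·m²·s⁻¹
  137 m·s·N:  N·m·s = kg·m·s⁻²·m·s = kg·m²·s⁻¹
  66.9 J·s:  J·s = N·m·s = kg·m²·s⁻¹
  483 kg·m²/s:  kg·m²·s⁻¹
Every term reduces to kg·m²·s⁻¹.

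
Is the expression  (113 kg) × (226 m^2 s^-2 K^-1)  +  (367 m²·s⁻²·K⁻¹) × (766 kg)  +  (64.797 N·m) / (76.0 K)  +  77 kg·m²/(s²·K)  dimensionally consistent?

Yes

In SI base units:
  (113 kg) × (226 m^2 s^-2 K^-1):  [kg] · [m²·s⁻²·K⁻¹] = kg·m²·s⁻²·K⁻¹
  (367 m²·s⁻²·K⁻¹) × (766 kg):  [m²·s⁻²·K⁻¹] · [kg] = kg·m²·s⁻²·K⁻¹
  (64.797 N·m) / (76.0 K):  [kg·m²·s⁻²] / [K] = kg·m²·s⁻²·K⁻¹
  77 kg·m²/(s²·K):  kg·m²·s⁻²·K⁻¹
Every term reduces to kg·m²·s⁻²·K⁻¹.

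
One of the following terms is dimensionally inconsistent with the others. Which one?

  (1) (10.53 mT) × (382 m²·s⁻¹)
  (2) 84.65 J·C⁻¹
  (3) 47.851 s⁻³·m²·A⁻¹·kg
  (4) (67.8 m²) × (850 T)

Work out the base dimensions of each:
  (1) [kg·s⁻²·A⁻¹] · [m²·s⁻¹] = kg·m²·s⁻³·A⁻¹
  (2) J·C⁻¹ = N·m·(s·A)⁻¹ = kg·m²·s⁻³·A⁻¹
  (3) kg·m²·s⁻³·A⁻¹
  (4) [m²] · [kg·s⁻²·A⁻¹] = kg·m²·s⁻²·A⁻¹
All reduce to kg·m²·s⁻³·A⁻¹ except (4), which is kg·m²·s⁻²·A⁻¹.

(4)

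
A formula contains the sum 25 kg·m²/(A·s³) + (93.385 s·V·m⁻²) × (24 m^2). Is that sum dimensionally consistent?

Expand each in SI base units:
  25 kg·m²/(A·s³):  kg·m²·s⁻³·A⁻¹
  (93.385 s·V·m⁻²) × (24 m^2):  [kg·s⁻²·A⁻¹] · [m²] = kg·m²·s⁻²·A⁻¹
kg·m²·s⁻³·A⁻¹ ≠ kg·m²·s⁻²·A⁻¹, so they cannot be added.

No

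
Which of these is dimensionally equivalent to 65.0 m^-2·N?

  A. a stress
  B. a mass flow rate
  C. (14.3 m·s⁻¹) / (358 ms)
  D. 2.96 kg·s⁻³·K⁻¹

A.

Reference: N·m⁻² = kg·m·s⁻²·m⁻² = kg·m⁻¹·s⁻².
Each option:
  A. [stress] = kg·m⁻¹·s⁻²  ← same
  B. [mass flow rate] = kg·s⁻¹
  C. [m·s⁻¹] / [s] = m·s⁻²
  D. kg·s⁻³·K⁻¹
Only A. matches kg·m⁻¹·s⁻².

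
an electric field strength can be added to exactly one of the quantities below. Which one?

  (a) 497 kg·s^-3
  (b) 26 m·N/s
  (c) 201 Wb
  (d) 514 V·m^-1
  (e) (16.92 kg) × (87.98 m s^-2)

Reference: [electric field strength] = kg·m·s⁻³·A⁻¹.
Each option:
  (a) kg·s⁻³
  (b) N·m·s⁻¹ = kg·m·s⁻²·m·s⁻¹ = kg·m²·s⁻³
  (c) Wb = V·s = kg·m²·s⁻²·A⁻¹
  (d) V·m⁻¹ = J·C⁻¹·m⁻¹ = kg·m·s⁻³·A⁻¹  ← same
  (e) [kg] · [m·s⁻²] = kg·m·s⁻²
Only (d) matches kg·m·s⁻³·A⁻¹.

(d)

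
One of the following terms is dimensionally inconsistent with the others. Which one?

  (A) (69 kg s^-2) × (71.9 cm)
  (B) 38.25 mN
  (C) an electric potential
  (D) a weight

(C)

Reduce each to base SI dimensions:
  (A) [kg·s⁻²] · [m] = kg·m·s⁻²
  (B) N = kg·m·s⁻²
  (C) [electric potential] = kg·m²·s⁻³·A⁻¹
  (D) [weight] = kg·m·s⁻²
All reduce to kg·m·s⁻² except (C), which is kg·m²·s⁻³·A⁻¹.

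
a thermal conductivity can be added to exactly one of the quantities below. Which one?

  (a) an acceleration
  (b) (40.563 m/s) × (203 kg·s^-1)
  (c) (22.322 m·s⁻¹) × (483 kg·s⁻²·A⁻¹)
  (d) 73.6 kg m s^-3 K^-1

(d)

Reference: [thermal conductivity] = kg·m·s⁻³·K⁻¹.
Each option:
  (a) [acceleration] = m·s⁻²
  (b) [m·s⁻¹] · [kg·s⁻¹] = kg·m·s⁻²
  (c) [m·s⁻¹] · [kg·s⁻²·A⁻¹] = kg·m·s⁻³·A⁻¹
  (d) kg·m·s⁻³·K⁻¹  ← same
Only (d) matches kg·m·s⁻³·K⁻¹.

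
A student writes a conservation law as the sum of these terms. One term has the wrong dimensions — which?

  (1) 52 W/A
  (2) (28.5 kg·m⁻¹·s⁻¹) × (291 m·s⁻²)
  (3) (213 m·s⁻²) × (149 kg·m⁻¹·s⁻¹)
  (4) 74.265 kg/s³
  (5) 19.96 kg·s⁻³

(1)

Work out the base dimensions of each:
  (1) W·A⁻¹ = J·s⁻¹·A⁻¹ = kg·m²·s⁻³·A⁻¹
  (2) [kg·m⁻¹·s⁻¹] · [m·s⁻²] = kg·s⁻³
  (3) [m·s⁻²] · [kg·m⁻¹·s⁻¹] = kg·s⁻³
  (4) kg·s⁻³
  (5) kg·s⁻³
All reduce to kg·s⁻³ except (1), which is kg·m²·s⁻³·A⁻¹.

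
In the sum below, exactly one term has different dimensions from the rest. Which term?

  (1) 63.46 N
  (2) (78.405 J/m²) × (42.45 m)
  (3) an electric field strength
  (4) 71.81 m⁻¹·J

Dimensions:
  (1) N = kg·m·s⁻²
  (2) [kg·s⁻²] · [m] = kg·m·s⁻²
  (3) [electric field strength] = kg·m·s⁻³·A⁻¹
  (4) J·m⁻¹ = N·m·m⁻¹ = kg·m·s⁻²
All reduce to kg·m·s⁻² except (3), which is kg·m·s⁻³·A⁻¹.

(3)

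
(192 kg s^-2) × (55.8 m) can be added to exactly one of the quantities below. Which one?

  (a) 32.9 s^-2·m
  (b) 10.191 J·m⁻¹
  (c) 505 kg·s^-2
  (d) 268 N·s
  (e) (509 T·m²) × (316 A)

(b)

Reference: [kg·s⁻²] · [m] = kg·m·s⁻².
Each option:
  (a) m·s⁻²
  (b) J·m⁻¹ = N·m·m⁻¹ = kg·m·s⁻²  ← same
  (c) kg·s⁻²
  (d) N·s = kg·m·s⁻²·s = kg·m·s⁻¹
  (e) [kg·m²·s⁻²·A⁻¹] · [A] = kg·m²·s⁻²
Only (b) matches kg·m·s⁻².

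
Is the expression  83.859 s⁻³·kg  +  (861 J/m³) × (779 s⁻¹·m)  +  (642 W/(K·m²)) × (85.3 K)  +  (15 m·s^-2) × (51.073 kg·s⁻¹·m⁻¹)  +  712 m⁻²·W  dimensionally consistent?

Yes

Work out the base dimensions of each:
  83.859 s⁻³·kg:  kg·s⁻³
  (861 J/m³) × (779 s⁻¹·m):  [kg·m⁻¹·s⁻²] · [m·s⁻¹] = kg·s⁻³
  (642 W/(K·m²)) × (85.3 K):  [kg·s⁻³·K⁻¹] · [K] = kg·s⁻³
  (15 m·s^-2) × (51.073 kg·s⁻¹·m⁻¹):  [m·s⁻²] · [kg·m⁻¹·s⁻¹] = kg·s⁻³
  712 m⁻²·W:  W·m⁻² = J·s⁻¹·m⁻² = kg·s⁻³
Every term reduces to kg·s⁻³.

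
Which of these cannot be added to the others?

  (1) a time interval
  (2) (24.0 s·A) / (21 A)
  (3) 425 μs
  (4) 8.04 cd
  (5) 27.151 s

In SI base units:
  (1) [time interval] = s
  (2) [s·A] / [A] = s
  (3) s
  (4) cd
  (5) s
All reduce to s except (4), which is cd.

(4)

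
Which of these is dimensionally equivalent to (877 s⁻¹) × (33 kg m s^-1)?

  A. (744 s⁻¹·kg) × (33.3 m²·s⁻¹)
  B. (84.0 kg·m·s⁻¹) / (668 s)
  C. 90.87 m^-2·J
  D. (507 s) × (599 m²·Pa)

B.

Reference: [s⁻¹] · [kg·m·s⁻¹] = kg·m·s⁻².
Each option:
  A. [kg·s⁻¹] · [m²·s⁻¹] = kg·m²·s⁻²
  B. [kg·m·s⁻¹] / [s] = kg·m·s⁻²  ← same
  C. J·m⁻² = N·m·m⁻² = kg·s⁻²
  D. [s] · [kg·m·s⁻²] = kg·m·s⁻¹
Only B. matches kg·m·s⁻².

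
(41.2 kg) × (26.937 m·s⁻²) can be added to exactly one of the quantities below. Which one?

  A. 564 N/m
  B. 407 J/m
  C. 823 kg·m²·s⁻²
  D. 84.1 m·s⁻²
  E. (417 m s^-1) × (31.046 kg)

B.

Reference: [kg] · [m·s⁻²] = kg·m·s⁻².
Each option:
  A. N·m⁻¹ = kg·m·s⁻²·m⁻¹ = kg·s⁻²
  B. J·m⁻¹ = N·m·m⁻¹ = kg·m·s⁻²  ← same
  C. kg·m²·s⁻²
  D. m·s⁻²
  E. [m·s⁻¹] · [kg] = kg·m·s⁻¹
Only B. matches kg·m·s⁻².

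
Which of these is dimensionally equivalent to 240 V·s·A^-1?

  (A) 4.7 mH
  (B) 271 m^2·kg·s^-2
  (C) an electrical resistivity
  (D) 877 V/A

(A)

Reference: V·s·A⁻¹ = J·C⁻¹·s·A⁻¹ = kg·m²·s⁻²·A⁻².
Each option:
  (A) H = V·s·A⁻¹ = kg·m²·s⁻²·A⁻²  ← same
  (B) kg·m²·s⁻²
  (C) [electrical resistivity] = kg·m³·s⁻³·A⁻²
  (D) V·A⁻¹ = J·C⁻¹·A⁻¹ = kg·m²·s⁻³·A⁻²
Only (A) matches kg·m²·s⁻²·A⁻².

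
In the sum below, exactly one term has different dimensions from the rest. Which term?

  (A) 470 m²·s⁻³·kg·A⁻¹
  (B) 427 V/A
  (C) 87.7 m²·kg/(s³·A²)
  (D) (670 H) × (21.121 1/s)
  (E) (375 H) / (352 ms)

(A)

Expand each in SI base units:
  (A) kg·m²·s⁻³·A⁻¹
  (B) V·A⁻¹ = J·C⁻¹·A⁻¹ = kg·m²·s⁻³·A⁻²
  (C) kg·m²·s⁻³·A⁻²
  (D) [kg·m²·s⁻²·A⁻²] · [s⁻¹] = kg·m²·s⁻³·A⁻²
  (E) [kg·m²·s⁻²·A⁻²] / [s] = kg·m²·s⁻³·A⁻²
All reduce to kg·m²·s⁻³·A⁻² except (A), which is kg·m²·s⁻³·A⁻¹.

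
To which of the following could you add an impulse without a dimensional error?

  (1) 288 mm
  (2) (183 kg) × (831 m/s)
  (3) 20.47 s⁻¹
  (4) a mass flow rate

(2)

Reference: [impulse] = kg·m·s⁻¹.
Each option:
  (1) m
  (2) [kg] · [m·s⁻¹] = kg·m·s⁻¹  ← same
  (3) s⁻¹
  (4) [mass flow rate] = kg·s⁻¹
Only (2) matches kg·m·s⁻¹.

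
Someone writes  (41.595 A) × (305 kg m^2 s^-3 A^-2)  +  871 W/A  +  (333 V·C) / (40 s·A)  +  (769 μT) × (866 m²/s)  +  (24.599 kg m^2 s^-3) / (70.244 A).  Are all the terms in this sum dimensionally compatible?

Yes

Expand each in SI base units:
  (41.595 A) × (305 kg m^2 s^-3 A^-2):  [A] · [kg·m²·s⁻³·A⁻²] = kg·m²·s⁻³·A⁻¹
  871 W/A:  W·A⁻¹ = J·s⁻¹·A⁻¹ = kg·m²·s⁻³·A⁻¹
  (333 V·C) / (40 s·A):  [kg·m²·s⁻²] / [s·A] = kg·m²·s⁻³·A⁻¹
  (769 μT) × (866 m²/s):  [kg·s⁻²·A⁻¹] · [m²·s⁻¹] = kg·m²·s⁻³·A⁻¹
  (24.599 kg m^2 s^-3) / (70.244 A):  [kg·m²·s⁻³] / [A] = kg·m²·s⁻³·A⁻¹
Every term reduces to kg·m²·s⁻³·A⁻¹.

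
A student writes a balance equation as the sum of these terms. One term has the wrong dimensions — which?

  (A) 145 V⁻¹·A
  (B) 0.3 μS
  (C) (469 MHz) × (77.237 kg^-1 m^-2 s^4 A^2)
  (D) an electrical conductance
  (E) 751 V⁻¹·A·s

Reduce each to base SI dimensions:
  (A) A·V⁻¹ = A·(J·C⁻¹)⁻¹ = kg⁻¹·m⁻²·s³·A²
  (B) S = Ω⁻¹ = kg⁻¹·m⁻²·s³·A²
  (C) [s⁻¹] · [kg⁻¹·m⁻²·s⁴·A²] = kg⁻¹·m⁻²·s³·A²
  (D) [electrical conductance] = kg⁻¹·m⁻²·s³·A²
  (E) A·s·V⁻¹ = A·s·(J·C⁻¹)⁻¹ = kg⁻¹·m⁻²·s⁴·A²
All reduce to kg⁻¹·m⁻²·s³·A² except (E), which is kg⁻¹·m⁻²·s⁴·A².

(E)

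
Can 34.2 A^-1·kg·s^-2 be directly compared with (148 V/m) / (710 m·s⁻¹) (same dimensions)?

Dimensions:
  34.2 A^-1·kg·s^-2:  kg·s⁻²·A⁻¹
  (148 V/m) / (710 m·s⁻¹):  [kg·m·s⁻³·A⁻¹] / [m·s⁻¹] = kg·s⁻²·A⁻¹
Both are kg·s⁻²·A⁻¹, so they have the same dimensions and can be added.

Yes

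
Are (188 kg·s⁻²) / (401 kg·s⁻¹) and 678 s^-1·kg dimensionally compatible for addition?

No

Reduce each to base SI dimensions:
  (188 kg·s⁻²) / (401 kg·s⁻¹):  [kg·s⁻²] / [kg·s⁻¹] = s⁻¹
  678 s^-1·kg:  kg·s⁻¹
s⁻¹ ≠ kg·s⁻¹, so they cannot be added.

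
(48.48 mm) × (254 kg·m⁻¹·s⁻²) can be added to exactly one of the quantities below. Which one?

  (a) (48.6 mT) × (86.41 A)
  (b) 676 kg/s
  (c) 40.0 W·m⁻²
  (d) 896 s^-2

Reference: [m] · [kg·m⁻¹·s⁻²] = kg·s⁻².
Each option:
  (a) [kg·s⁻²·A⁻¹] · [A] = kg·s⁻²  ← same
  (b) kg·s⁻¹
  (c) W·m⁻² = J·s⁻¹·m⁻² = kg·s⁻³
  (d) s⁻²
Only (a) matches kg·s⁻².

(a)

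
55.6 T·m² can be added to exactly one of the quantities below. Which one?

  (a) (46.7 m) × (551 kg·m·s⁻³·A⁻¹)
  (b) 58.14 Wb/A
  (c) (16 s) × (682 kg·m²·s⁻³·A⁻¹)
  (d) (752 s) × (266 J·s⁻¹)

(c)

Reference: T·m² = Wb·m⁻²·m² = kg·m²·s⁻²·A⁻¹.
Each option:
  (a) [m] · [kg·m·s⁻³·A⁻¹] = kg·m²·s⁻³·A⁻¹
  (b) Wb·A⁻¹ = V·s·A⁻¹ = kg·m²·s⁻²·A⁻²
  (c) [s] · [kg·m²·s⁻³·A⁻¹] = kg·m²·s⁻²·A⁻¹  ← same
  (d) [s] · [kg·m²·s⁻³] = kg·m²·s⁻²
Only (c) matches kg·m²·s⁻²·A⁻¹.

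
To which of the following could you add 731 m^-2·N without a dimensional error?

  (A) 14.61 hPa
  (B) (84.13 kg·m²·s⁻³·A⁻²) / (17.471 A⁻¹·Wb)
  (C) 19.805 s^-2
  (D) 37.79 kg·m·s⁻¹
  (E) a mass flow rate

(A)

Reference: N·m⁻² = kg·m·s⁻²·m⁻² = kg·m⁻¹·s⁻².
Each option:
  (A) Pa = N·m⁻² = kg·m⁻¹·s⁻²  ← same
  (B) [kg·m²·s⁻³·A⁻²] / [kg·m²·s⁻²·A⁻²] = s⁻¹
  (C) s⁻²
  (D) kg·m·s⁻¹
  (E) [mass flow rate] = kg·s⁻¹
Only (A) matches kg·m⁻¹·s⁻².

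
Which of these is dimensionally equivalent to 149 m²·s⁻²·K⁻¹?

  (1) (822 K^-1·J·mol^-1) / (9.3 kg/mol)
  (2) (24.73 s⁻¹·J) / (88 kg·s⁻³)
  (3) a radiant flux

(1)

Reference: m²·s⁻²·K⁻¹.
Each option:
  (1) [kg·m²·s⁻²·K⁻¹·mol⁻¹] / [kg·mol⁻¹] = m²·s⁻²·K⁻¹  ← same
  (2) [kg·m²·s⁻³] / [kg·s⁻³] = m²
  (3) [radiant flux] = kg·m²·s⁻³
Only (1) matches m²·s⁻²·K⁻¹.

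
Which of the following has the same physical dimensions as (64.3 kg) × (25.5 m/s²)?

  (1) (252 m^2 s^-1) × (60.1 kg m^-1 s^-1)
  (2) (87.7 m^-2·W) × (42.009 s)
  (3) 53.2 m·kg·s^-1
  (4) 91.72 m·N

Reference: [kg] · [m·s⁻²] = kg·m·s⁻².
Each option:
  (1) [m²·s⁻¹] · [kg·m⁻¹·s⁻¹] = kg·m·s⁻²  ← same
  (2) [kg·s⁻³] · [s] = kg·s⁻²
  (3) kg·m·s⁻¹
  (4) N·m = kg·m·s⁻²·m = kg·m²·s⁻²
Only (1) matches kg·m·s⁻².

(1)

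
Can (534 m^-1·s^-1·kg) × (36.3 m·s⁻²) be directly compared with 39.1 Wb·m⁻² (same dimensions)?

Dimensions:
  (534 m^-1·s^-1·kg) × (36.3 m·s⁻²):  [kg·m⁻¹·s⁻¹] · [m·s⁻²] = kg·s⁻³
  39.1 Wb·m⁻²:  Wb·m⁻² = V·s·m⁻² = kg·s⁻²·A⁻¹
kg·s⁻³ ≠ kg·s⁻²·A⁻¹, so they cannot be added.

No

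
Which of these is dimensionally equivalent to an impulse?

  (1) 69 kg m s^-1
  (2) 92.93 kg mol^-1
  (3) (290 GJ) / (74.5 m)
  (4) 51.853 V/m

Reference: [impulse] = kg·m·s⁻¹.
Each option:
  (1) kg·m·s⁻¹  ← same
  (2) kg·mol⁻¹
  (3) [kg·m²·s⁻²] / [m] = kg·m·s⁻²
  (4) V·m⁻¹ = J·C⁻¹·m⁻¹ = kg·m·s⁻³·A⁻¹
Only (1) matches kg·m·s⁻¹.

(1)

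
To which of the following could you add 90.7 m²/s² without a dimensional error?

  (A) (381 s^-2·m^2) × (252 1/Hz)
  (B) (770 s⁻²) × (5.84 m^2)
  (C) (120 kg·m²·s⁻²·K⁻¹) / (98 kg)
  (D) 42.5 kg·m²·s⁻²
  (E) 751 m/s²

Reference: m²·s⁻².
Each option:
  (A) [m²·s⁻²] · [s] = m²·s⁻¹
  (B) [s⁻²] · [m²] = m²·s⁻²  ← same
  (C) [kg·m²·s⁻²·K⁻¹] / [kg] = m²·s⁻²·K⁻¹
  (D) kg·m²·s⁻²
  (E) m·s⁻²
Only (B) matches m²·s⁻².

(B)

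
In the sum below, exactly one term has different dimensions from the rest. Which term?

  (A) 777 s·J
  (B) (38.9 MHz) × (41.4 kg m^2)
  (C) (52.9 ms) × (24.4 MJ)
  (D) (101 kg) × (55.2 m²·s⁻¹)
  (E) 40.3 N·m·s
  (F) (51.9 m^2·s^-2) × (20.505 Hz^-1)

(F)

Work out the base dimensions of each:
  (A) J·s = N·m·s = kg·m²·s⁻¹
  (B) [s⁻¹] · [kg·m²] = kg·m²·s⁻¹
  (C) [s] · [kg·m²·s⁻²] = kg·m²·s⁻¹
  (D) [kg] · [m²·s⁻¹] = kg·m²·s⁻¹
  (E) N·m·s = kg·m·s⁻²·m·s = kg·m²·s⁻¹
  (F) [m²·s⁻²] · [s] = m²·s⁻¹
All reduce to kg·m²·s⁻¹ except (F), which is m²·s⁻¹.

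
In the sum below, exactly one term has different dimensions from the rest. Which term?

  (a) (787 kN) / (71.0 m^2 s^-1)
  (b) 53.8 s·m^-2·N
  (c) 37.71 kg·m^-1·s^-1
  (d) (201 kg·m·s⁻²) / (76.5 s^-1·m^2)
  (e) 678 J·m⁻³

In SI base units:
  (a) [kg·m·s⁻²] / [m²·s⁻¹] = kg·m⁻¹·s⁻¹
  (b) N·s·m⁻² = kg·m·s⁻²·s·m⁻² = kg·m⁻¹·s⁻¹
  (c) kg·m⁻¹·s⁻¹
  (d) [kg·m·s⁻²] / [m²·s⁻¹] = kg·m⁻¹·s⁻¹
  (e) J·m⁻³ = N·m·m⁻³ = kg·m⁻¹·s⁻²
All reduce to kg·m⁻¹·s⁻¹ except (e), which is kg·m⁻¹·s⁻².

(e)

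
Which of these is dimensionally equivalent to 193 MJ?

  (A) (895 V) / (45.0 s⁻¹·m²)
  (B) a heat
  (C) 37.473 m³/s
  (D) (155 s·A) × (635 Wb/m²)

Reference: J = N·m = kg·m²·s⁻².
Each option:
  (A) [kg·m²·s⁻³·A⁻¹] / [m²·s⁻¹] = kg·s⁻²·A⁻¹
  (B) [heat] = kg·m²·s⁻²  ← same
  (C) m³·s⁻¹
  (D) [s·A] · [kg·s⁻²·A⁻¹] = kg·s⁻¹
Only (B) matches kg·m²·s⁻².

(B)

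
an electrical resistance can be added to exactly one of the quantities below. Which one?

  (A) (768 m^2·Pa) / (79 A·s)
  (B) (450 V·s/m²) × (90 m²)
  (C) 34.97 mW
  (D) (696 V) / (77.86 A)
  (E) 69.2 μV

(D)

Reference: [electrical resistance] = kg·m²·s⁻³·A⁻².
Each option:
  (A) [kg·m·s⁻²] / [s·A] = kg·m·s⁻³·A⁻¹
  (B) [kg·s⁻²·A⁻¹] · [m²] = kg·m²·s⁻²·A⁻¹
  (C) W = J·s⁻¹ = kg·m²·s⁻³
  (D) [kg·m²·s⁻³·A⁻¹] / [A] = kg·m²·s⁻³·A⁻²  ← same
  (E) V = J·C⁻¹ = kg·m²·s⁻³·A⁻¹
Only (D) matches kg·m²·s⁻³·A⁻².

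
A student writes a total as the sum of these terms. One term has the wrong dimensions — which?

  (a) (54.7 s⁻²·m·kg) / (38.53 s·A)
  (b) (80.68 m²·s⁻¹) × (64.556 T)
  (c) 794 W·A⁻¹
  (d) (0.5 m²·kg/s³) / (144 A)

Dimensions:
  (a) [kg·m·s⁻²] / [s·A] = kg·m·s⁻³·A⁻¹
  (b) [m²·s⁻¹] · [kg·s⁻²·A⁻¹] = kg·m²·s⁻³·A⁻¹
  (c) W·A⁻¹ = J·s⁻¹·A⁻¹ = kg·m²·s⁻³·A⁻¹
  (d) [kg·m²·s⁻³] / [A] = kg·m²·s⁻³·A⁻¹
All reduce to kg·m²·s⁻³·A⁻¹ except (a), which is kg·m·s⁻³·A⁻¹.

(a)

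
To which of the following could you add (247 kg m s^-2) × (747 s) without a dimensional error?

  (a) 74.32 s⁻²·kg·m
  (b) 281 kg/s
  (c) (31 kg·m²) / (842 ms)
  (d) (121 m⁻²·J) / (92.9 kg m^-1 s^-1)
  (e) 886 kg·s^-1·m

Reference: [kg·m·s⁻²] · [s] = kg·m·s⁻¹.
Each option:
  (a) kg·m·s⁻²
  (b) kg·s⁻¹
  (c) [kg·m²] / [s] = kg·m²·s⁻¹
  (d) [kg·s⁻²] / [kg·m⁻¹·s⁻¹] = m·s⁻¹
  (e) kg·m·s⁻¹  ← same
Only (e) matches kg·m·s⁻¹.

(e)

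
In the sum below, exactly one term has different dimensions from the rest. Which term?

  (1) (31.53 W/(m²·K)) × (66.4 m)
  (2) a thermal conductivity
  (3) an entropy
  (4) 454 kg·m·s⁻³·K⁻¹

Work out the base dimensions of each:
  (1) [kg·s⁻³·K⁻¹] · [m] = kg·m·s⁻³·K⁻¹
  (2) [thermal conductivity] = kg·m·s⁻³·K⁻¹
  (3) [entropy] = kg·m²·s⁻²·K⁻¹
  (4) kg·m·s⁻³·K⁻¹
All reduce to kg·m·s⁻³·K⁻¹ except (3), which is kg·m²·s⁻²·K⁻¹.

(3)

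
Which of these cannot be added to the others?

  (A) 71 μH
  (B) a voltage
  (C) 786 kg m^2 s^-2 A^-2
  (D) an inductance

Expand each in SI base units:
  (A) H = V·s·A⁻¹ = kg·m²·s⁻²·A⁻²
  (B) [voltage] = kg·m²·s⁻³·A⁻¹
  (C) kg·m²·s⁻²·A⁻²
  (D) [inductance] = kg·m²·s⁻²·A⁻²
All reduce to kg·m²·s⁻²·A⁻² except (B), which is kg·m²·s⁻³·A⁻¹.

(B)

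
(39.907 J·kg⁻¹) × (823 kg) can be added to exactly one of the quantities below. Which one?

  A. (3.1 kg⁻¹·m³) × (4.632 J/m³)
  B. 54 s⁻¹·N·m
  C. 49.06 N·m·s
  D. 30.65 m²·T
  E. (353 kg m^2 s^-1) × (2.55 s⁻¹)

Reference: [m²·s⁻²] · [kg] = kg·m²·s⁻².
Each option:
  A. [kg⁻¹·m³] · [kg·m⁻¹·s⁻²] = m²·s⁻²
  B. N·m·s⁻¹ = kg·m·s⁻²·m·s⁻¹ = kg·m²·s⁻³
  C. N·m·s = kg·m·s⁻²·m·s = kg·m²·s⁻¹
  D. T·m² = Wb·m⁻²·m² = kg·m²·s⁻²·A⁻¹
  E. [kg·m²·s⁻¹] · [s⁻¹] = kg·m²·s⁻²  ← same
Only E. matches kg·m²·s⁻².

E.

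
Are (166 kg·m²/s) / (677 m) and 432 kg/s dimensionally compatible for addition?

No

Work out the base dimensions of each:
  (166 kg·m²/s) / (677 m):  [kg·m²·s⁻¹] / [m] = kg·m·s⁻¹
  432 kg/s:  kg·s⁻¹
kg·m·s⁻¹ ≠ kg·s⁻¹, so they cannot be added.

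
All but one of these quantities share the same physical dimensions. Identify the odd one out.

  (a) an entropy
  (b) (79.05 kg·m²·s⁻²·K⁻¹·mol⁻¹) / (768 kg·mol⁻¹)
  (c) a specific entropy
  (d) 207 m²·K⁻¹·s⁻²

(a)

Work out the base dimensions of each:
  (a) [entropy] = kg·m²·s⁻²·K⁻¹
  (b) [kg·m²·s⁻²·K⁻¹·mol⁻¹] / [kg·mol⁻¹] = m²·s⁻²·K⁻¹
  (c) [specific entropy] = m²·s⁻²·K⁻¹
  (d) m²·s⁻²·K⁻¹
All reduce to m²·s⁻²·K⁻¹ except (a), which is kg·m²·s⁻²·K⁻¹.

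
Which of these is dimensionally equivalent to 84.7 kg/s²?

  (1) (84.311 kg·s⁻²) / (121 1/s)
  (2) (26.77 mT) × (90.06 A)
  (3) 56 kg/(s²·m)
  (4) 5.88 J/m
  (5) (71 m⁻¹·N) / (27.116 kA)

(2)

Reference: kg·s⁻².
Each option:
  (1) [kg·s⁻²] / [s⁻¹] = kg·s⁻¹
  (2) [kg·s⁻²·A⁻¹] · [A] = kg·s⁻²  ← same
  (3) kg·m⁻¹·s⁻²
  (4) J·m⁻¹ = N·m·m⁻¹ = kg·m·s⁻²
  (5) [kg·s⁻²] / [A] = kg·s⁻²·A⁻¹
Only (2) matches kg·s⁻².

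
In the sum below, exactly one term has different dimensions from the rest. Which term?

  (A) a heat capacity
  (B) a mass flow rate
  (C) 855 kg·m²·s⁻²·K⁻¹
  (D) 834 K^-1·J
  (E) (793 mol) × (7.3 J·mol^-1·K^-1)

(B)

Reduce each to base SI dimensions:
  (A) [heat capacity] = kg·m²·s⁻²·K⁻¹
  (B) [mass flow rate] = kg·s⁻¹
  (C) kg·m²·s⁻²·K⁻¹
  (D) J·K⁻¹ = N·m·K⁻¹ = kg·m²·s⁻²·K⁻¹
  (E) [mol] · [kg·m²·s⁻²·K⁻¹·mol⁻¹] = kg·m²·s⁻²·K⁻¹
All reduce to kg·m²·s⁻²·K⁻¹ except (B), which is kg·s⁻¹.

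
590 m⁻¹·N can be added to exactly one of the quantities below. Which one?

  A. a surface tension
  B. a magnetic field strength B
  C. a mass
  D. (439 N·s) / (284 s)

A.

Reference: N·m⁻¹ = kg·m·s⁻²·m⁻¹ = kg·s⁻².
Each option:
  A. [surface tension] = kg·s⁻²  ← same
  B. [magnetic field strength B] = kg·s⁻²·A⁻¹
  C. [mass] = kg
  D. [kg·m·s⁻¹] / [s] = kg·m·s⁻²
Only A. matches kg·s⁻².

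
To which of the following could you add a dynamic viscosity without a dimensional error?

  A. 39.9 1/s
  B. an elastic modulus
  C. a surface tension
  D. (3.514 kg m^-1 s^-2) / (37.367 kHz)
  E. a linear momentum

Reference: [dynamic viscosity] = kg·m⁻¹·s⁻¹.
Each option:
  A. s⁻¹
  B. [elastic modulus] = kg·m⁻¹·s⁻²
  C. [surface tension] = kg·s⁻²
  D. [kg·m⁻¹·s⁻²] / [s⁻¹] = kg·m⁻¹·s⁻¹  ← same
  E. [linear momentum] = kg·m·s⁻¹
Only D. matches kg·m⁻¹·s⁻¹.

D.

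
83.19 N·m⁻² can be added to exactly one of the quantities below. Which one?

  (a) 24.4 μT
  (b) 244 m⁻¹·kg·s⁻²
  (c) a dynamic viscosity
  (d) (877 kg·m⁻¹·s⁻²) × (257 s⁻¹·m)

Reference: N·m⁻² = kg·m·s⁻²·m⁻² = kg·m⁻¹·s⁻².
Each option:
  (a) T = Wb·m⁻² = kg·s⁻²·A⁻¹
  (b) kg·m⁻¹·s⁻²  ← same
  (c) [dynamic viscosity] = kg·m⁻¹·s⁻¹
  (d) [kg·m⁻¹·s⁻²] · [m·s⁻¹] = kg·s⁻³
Only (b) matches kg·m⁻¹·s⁻².

(b)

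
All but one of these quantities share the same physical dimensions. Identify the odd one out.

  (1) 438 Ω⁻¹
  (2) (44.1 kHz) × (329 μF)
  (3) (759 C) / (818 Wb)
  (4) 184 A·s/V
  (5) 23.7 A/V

Expand each in SI base units:
  (1) Ω⁻¹ = (V·A⁻¹)⁻¹ = kg⁻¹·m⁻²·s³·A²
  (2) [s⁻¹] · [kg⁻¹·m⁻²·s⁴·A²] = kg⁻¹·m⁻²·s³·A²
  (3) [s·A] / [kg·m²·s⁻²·A⁻¹] = kg⁻¹·m⁻²·s³·A²
  (4) A·s·V⁻¹ = A·s·(J·C⁻¹)⁻¹ = kg⁻¹·m⁻²·s⁴·A²
  (5) A·V⁻¹ = A·(J·C⁻¹)⁻¹ = kg⁻¹·m⁻²·s³·A²
All reduce to kg⁻¹·m⁻²·s³·A² except (4), which is kg⁻¹·m⁻²·s⁴·A².

(4)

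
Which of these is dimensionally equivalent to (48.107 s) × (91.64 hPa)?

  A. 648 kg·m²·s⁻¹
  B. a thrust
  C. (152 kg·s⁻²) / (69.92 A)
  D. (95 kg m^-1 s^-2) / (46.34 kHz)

D.

Reference: [s] · [kg·m⁻¹·s⁻²] = kg·m⁻¹·s⁻¹.
Each option:
  A. kg·m²·s⁻¹
  B. [thrust] = kg·m·s⁻²
  C. [kg·s⁻²] / [A] = kg·s⁻²·A⁻¹
  D. [kg·m⁻¹·s⁻²] / [s⁻¹] = kg·m⁻¹·s⁻¹  ← same
Only D. matches kg·m⁻¹·s⁻¹.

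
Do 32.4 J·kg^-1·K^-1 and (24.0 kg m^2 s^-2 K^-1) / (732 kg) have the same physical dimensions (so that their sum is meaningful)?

In SI base units:
  32.4 J·kg^-1·K^-1:  J·kg⁻¹·K⁻¹ = N·m·kg⁻¹·K⁻¹ = m²·s⁻²·K⁻¹
  (24.0 kg m^2 s^-2 K^-1) / (732 kg):  [kg·m²·s⁻²·K⁻¹] / [kg] = m²·s⁻²·K⁻¹
Both are m²·s⁻²·K⁻¹, so they have the same dimensions and can be added.

Yes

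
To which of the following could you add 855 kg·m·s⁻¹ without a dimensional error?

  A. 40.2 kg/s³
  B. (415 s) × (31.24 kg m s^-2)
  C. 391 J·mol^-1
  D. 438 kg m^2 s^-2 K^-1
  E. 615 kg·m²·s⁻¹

Reference: kg·m·s⁻¹.
Each option:
  A. kg·s⁻³
  B. [s] · [kg·m·s⁻²] = kg·m·s⁻¹  ← same
  C. J·mol⁻¹ = N·m·mol⁻¹ = kg·m²·s⁻²·mol⁻¹
  D. kg·m²·s⁻²·K⁻¹
  E. kg·m²·s⁻¹
Only B. matches kg·m·s⁻¹.

B.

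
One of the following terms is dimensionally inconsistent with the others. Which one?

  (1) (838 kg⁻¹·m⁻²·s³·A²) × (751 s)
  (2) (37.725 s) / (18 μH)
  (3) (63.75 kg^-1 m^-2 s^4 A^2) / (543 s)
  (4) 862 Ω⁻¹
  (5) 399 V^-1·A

Dimensions:
  (1) [kg⁻¹·m⁻²·s³·A²] · [s] = kg⁻¹·m⁻²·s⁴·A²
  (2) [s] / [kg·m²·s⁻²·A⁻²] = kg⁻¹·m⁻²·s³·A²
  (3) [kg⁻¹·m⁻²·s⁴·A²] / [s] = kg⁻¹·m⁻²·s³·A²
  (4) Ω⁻¹ = (V·A⁻¹)⁻¹ = kg⁻¹·m⁻²·s³·A²
  (5) A·V⁻¹ = A·(J·C⁻¹)⁻¹ = kg⁻¹·m⁻²·s³·A²
All reduce to kg⁻¹·m⁻²·s³·A² except (1), which is kg⁻¹·m⁻²·s⁴·A².

(1)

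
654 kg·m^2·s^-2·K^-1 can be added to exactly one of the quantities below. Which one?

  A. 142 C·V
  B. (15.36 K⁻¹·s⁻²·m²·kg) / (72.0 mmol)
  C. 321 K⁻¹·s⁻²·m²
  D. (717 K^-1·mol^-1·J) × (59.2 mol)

D.

Reference: kg·m²·s⁻²·K⁻¹.
Each option:
  A. C·V = s·A·J·C⁻¹ = kg·m²·s⁻²
  B. [kg·m²·s⁻²·K⁻¹] / [mol] = kg·m²·s⁻²·K⁻¹·mol⁻¹
  C. m²·s⁻²·K⁻¹
  D. [kg·m²·s⁻²·K⁻¹·mol⁻¹] · [mol] = kg·m²·s⁻²·K⁻¹  ← same
Only D. matches kg·m²·s⁻²·K⁻¹.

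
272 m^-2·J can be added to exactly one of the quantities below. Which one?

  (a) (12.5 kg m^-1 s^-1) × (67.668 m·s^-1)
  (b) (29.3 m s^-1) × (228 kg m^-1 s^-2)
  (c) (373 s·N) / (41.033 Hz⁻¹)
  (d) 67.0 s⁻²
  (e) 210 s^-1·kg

Reference: J·m⁻² = N·m·m⁻² = kg·s⁻².
Each option:
  (a) [kg·m⁻¹·s⁻¹] · [m·s⁻¹] = kg·s⁻²  ← same
  (b) [m·s⁻¹] · [kg·m⁻¹·s⁻²] = kg·s⁻³
  (c) [kg·m·s⁻¹] / [s] = kg·m·s⁻²
  (d) s⁻²
  (e) kg·s⁻¹
Only (a) matches kg·s⁻².

(a)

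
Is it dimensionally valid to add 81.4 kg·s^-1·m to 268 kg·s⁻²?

Work out the base dimensions of each:
  81.4 kg·s^-1·m:  kg·m·s⁻¹
  268 kg·s⁻²:  kg·s⁻²
kg·m·s⁻¹ ≠ kg·s⁻², so they cannot be added.

No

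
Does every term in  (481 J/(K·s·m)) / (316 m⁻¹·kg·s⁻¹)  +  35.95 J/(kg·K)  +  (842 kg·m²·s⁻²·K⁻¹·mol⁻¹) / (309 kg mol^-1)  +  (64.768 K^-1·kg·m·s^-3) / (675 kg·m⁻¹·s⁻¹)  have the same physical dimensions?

Work out the base dimensions of each:
  (481 J/(K·s·m)) / (316 m⁻¹·kg·s⁻¹):  [kg·m·s⁻³·K⁻¹] / [kg·m⁻¹·s⁻¹] = m²·s⁻²·K⁻¹
  35.95 J/(kg·K):  J·kg⁻¹·K⁻¹ = N·m·kg⁻¹·K⁻¹ = m²·s⁻²·K⁻¹
  (842 kg·m²·s⁻²·K⁻¹·mol⁻¹) / (309 kg mol^-1):  [kg·m²·s⁻²·K⁻¹·mol⁻¹] / [kg·mol⁻¹] = m²·s⁻²·K⁻¹
  (64.768 K^-1·kg·m·s^-3) / (675 kg·m⁻¹·s⁻¹):  [kg·m·s⁻³·K⁻¹] / [kg·m⁻¹·s⁻¹] = m²·s⁻²·K⁻¹
Every term reduces to m²·s⁻²·K⁻¹.

Yes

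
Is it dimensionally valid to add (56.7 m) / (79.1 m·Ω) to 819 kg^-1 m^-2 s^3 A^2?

Dimensions:
  (56.7 m) / (79.1 m·Ω):  [m] / [kg·m³·s⁻³·A⁻²] = kg⁻¹·m⁻²·s³·A²
  819 kg^-1 m^-2 s^3 A^2:  kg⁻¹·m⁻²·s³·A²
Both are kg⁻¹·m⁻²·s³·A², so they have the same dimensions and can be added.

Yes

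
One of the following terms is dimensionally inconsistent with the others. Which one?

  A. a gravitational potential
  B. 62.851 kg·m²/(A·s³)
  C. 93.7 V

In SI base units:
  A. [gravitational potential] = m²·s⁻²
  B. kg·m²·s⁻³·A⁻¹
  C. V = J·C⁻¹ = kg·m²·s⁻³·A⁻¹
All reduce to kg·m²·s⁻³·A⁻¹ except A., which is m²·s⁻².

A.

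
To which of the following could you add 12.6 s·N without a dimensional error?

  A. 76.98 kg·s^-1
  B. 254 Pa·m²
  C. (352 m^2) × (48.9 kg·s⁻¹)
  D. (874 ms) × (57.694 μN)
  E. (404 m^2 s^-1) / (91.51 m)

D.

Reference: N·s = kg·m·s⁻²·s = kg·m·s⁻¹.
Each option:
  A. kg·s⁻¹
  B. Pa·m² = N·m⁻²·m² = kg·m·s⁻²
  C. [m²] · [kg·s⁻¹] = kg·m²·s⁻¹
  D. [s] · [kg·m·s⁻²] = kg·m·s⁻¹  ← same
  E. [m²·s⁻¹] / [m] = m·s⁻¹
Only D. matches kg·m·s⁻¹.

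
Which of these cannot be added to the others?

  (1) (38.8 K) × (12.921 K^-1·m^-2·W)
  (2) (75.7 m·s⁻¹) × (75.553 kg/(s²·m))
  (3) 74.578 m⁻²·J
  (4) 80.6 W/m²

In SI base units:
  (1) [K] · [kg·s⁻³·K⁻¹] = kg·s⁻³
  (2) [m·s⁻¹] · [kg·m⁻¹·s⁻²] = kg·s⁻³
  (3) J·m⁻² = N·m·m⁻² = kg·s⁻²
  (4) W·m⁻² = J·s⁻¹·m⁻² = kg·s⁻³
All reduce to kg·s⁻³ except (3), which is kg·s⁻².

(3)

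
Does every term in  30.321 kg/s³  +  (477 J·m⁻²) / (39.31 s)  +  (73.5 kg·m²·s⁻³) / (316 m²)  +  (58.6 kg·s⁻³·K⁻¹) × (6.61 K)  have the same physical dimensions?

Work out the base dimensions of each:
  30.321 kg/s³:  kg·s⁻³
  (477 J·m⁻²) / (39.31 s):  [kg·s⁻²] / [s] = kg·s⁻³
  (73.5 kg·m²·s⁻³) / (316 m²):  [kg·m²·s⁻³] / [m²] = kg·s⁻³
  (58.6 kg·s⁻³·K⁻¹) × (6.61 K):  [kg·s⁻³·K⁻¹] · [K] = kg·s⁻³
Every term reduces to kg·s⁻³.

Yes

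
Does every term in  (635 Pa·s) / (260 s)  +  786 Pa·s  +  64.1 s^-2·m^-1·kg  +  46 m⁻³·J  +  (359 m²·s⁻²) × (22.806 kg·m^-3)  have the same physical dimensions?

Reduce each to base SI dimensions:
  (635 Pa·s) / (260 s):  [kg·m⁻¹·s⁻¹] / [s] = kg·m⁻¹·s⁻²
  786 Pa·s:  Pa·s = N·m⁻²·s = kg·m⁻¹·s⁻¹
  64.1 s^-2·m^-1·kg:  kg·m⁻¹·s⁻²
  46 m⁻³·J:  J·m⁻³ = N·m·m⁻³ = kg·m⁻¹·s⁻²
  (359 m²·s⁻²) × (22.806 kg·m^-3):  [m²·s⁻²] · [kg·m⁻³] = kg·m⁻¹·s⁻²
The terms do not share a single dimension (kg·m⁻¹·s⁻² vs kg·m⁻¹·s⁻¹).

No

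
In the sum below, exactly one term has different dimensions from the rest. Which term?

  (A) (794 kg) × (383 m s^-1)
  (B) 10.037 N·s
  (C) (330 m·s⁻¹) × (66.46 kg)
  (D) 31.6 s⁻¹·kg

Expand each in SI base units:
  (A) [kg] · [m·s⁻¹] = kg·m·s⁻¹
  (B) N·s = kg·m·s⁻²·s = kg·m·s⁻¹
  (C) [m·s⁻¹] · [kg] = kg·m·s⁻¹
  (D) kg·s⁻¹
All reduce to kg·m·s⁻¹ except (D), which is kg·s⁻¹.

(D)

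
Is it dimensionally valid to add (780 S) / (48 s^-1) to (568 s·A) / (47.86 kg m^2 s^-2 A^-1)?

Expand each in SI base units:
  (780 S) / (48 s^-1):  [kg⁻¹·m⁻²·s³·A²] / [s⁻¹] = kg⁻¹·m⁻²·s⁴·A²
  (568 s·A) / (47.86 kg m^2 s^-2 A^-1):  [s·A] / [kg·m²·s⁻²·A⁻¹] = kg⁻¹·m⁻²·s³·A²
kg⁻¹·m⁻²·s⁴·A² ≠ kg⁻¹·m⁻²·s³·A², so they cannot be added.

No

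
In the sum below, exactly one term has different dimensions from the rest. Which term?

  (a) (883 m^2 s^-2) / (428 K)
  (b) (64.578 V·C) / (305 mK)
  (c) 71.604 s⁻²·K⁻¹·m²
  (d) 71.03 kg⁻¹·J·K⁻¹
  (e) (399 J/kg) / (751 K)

(b)

Reduce each to base SI dimensions:
  (a) [m²·s⁻²] / [K] = m²·s⁻²·K⁻¹
  (b) [kg·m²·s⁻²] / [K] = kg·m²·s⁻²·K⁻¹
  (c) m²·s⁻²·K⁻¹
  (d) J·kg⁻¹·K⁻¹ = N·m·kg⁻¹·K⁻¹ = m²·s⁻²·K⁻¹
  (e) [m²·s⁻²] / [K] = m²·s⁻²·K⁻¹
All reduce to m²·s⁻²·K⁻¹ except (b), which is kg·m²·s⁻²·K⁻¹.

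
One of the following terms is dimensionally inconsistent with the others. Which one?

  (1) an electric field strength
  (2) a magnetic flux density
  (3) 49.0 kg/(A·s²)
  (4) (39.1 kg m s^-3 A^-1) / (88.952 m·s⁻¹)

(1)

In SI base units:
  (1) [electric field strength] = kg·m·s⁻³·A⁻¹
  (2) [magnetic flux density] = kg·s⁻²·A⁻¹
  (3) kg·s⁻²·A⁻¹
  (4) [kg·m·s⁻³·A⁻¹] / [m·s⁻¹] = kg·s⁻²·A⁻¹
All reduce to kg·s⁻²·A⁻¹ except (1), which is kg·m·s⁻³·A⁻¹.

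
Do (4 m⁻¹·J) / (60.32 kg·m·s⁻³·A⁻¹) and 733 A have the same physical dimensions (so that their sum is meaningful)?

Dimensions:
  (4 m⁻¹·J) / (60.32 kg·m·s⁻³·A⁻¹):  [kg·m·s⁻²] / [kg·m·s⁻³·A⁻¹] = s·A
  733 A:  A
s·A ≠ A, so they cannot be added.

No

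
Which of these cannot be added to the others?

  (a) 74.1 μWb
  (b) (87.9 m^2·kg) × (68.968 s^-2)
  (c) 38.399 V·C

(a)

Expand each in SI base units:
  (a) Wb = V·s = kg·m²·s⁻²·A⁻¹
  (b) [kg·m²] · [s⁻²] = kg·m²·s⁻²
  (c) C·V = s·A·J·C⁻¹ = kg·m²·s⁻²
All reduce to kg·m²·s⁻² except (a), which is kg·m²·s⁻²·A⁻¹.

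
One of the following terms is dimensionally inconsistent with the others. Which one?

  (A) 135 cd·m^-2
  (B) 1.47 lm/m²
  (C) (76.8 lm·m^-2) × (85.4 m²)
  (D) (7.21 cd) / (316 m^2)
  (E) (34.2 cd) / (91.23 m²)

(C)

Dimensions:
  (A) cd·m⁻² = m⁻²·cd
  (B) lm·m⁻² = cd·m⁻² = m⁻²·cd
  (C) [m⁻²·cd] · [m²] = cd
  (D) [cd] / [m²] = m⁻²·cd
  (E) [cd] / [m²] = m⁻²·cd
All reduce to m⁻²·cd except (C), which is cd.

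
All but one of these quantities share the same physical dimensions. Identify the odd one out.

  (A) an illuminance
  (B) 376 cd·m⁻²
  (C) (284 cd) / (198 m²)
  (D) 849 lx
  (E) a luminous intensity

(E)

In SI base units:
  (A) [illuminance] = m⁻²·cd
  (B) cd·m⁻² = m⁻²·cd
  (C) [cd] / [m²] = m⁻²·cd
  (D) lx = lm·m⁻² = m⁻²·cd
  (E) [luminous intensity] = cd
All reduce to m⁻²·cd except (E), which is cd.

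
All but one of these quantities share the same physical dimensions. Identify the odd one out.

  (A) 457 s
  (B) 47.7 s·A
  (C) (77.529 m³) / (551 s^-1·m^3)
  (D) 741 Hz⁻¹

Expand each in SI base units:
  (A) s
  (B) A·s = s·A
  (C) [m³] / [m³·s⁻¹] = s
  (D) Hz⁻¹ = (s⁻¹)⁻¹ = s
All reduce to s except (B), which is s·A.

(B)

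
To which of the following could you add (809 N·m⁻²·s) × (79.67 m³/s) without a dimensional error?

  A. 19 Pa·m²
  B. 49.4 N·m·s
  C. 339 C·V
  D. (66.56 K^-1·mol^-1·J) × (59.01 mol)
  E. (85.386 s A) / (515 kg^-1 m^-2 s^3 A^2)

C.

Reference: [kg·m⁻¹·s⁻¹] · [m³·s⁻¹] = kg·m²·s⁻².
Each option:
  A. Pa·m² = N·m⁻²·m² = kg·m·s⁻²
  B. N·m·s = kg·m·s⁻²·m·s = kg·m²·s⁻¹
  C. C·V = s·A·J·C⁻¹ = kg·m²·s⁻²  ← same
  D. [kg·m²·s⁻²·K⁻¹·mol⁻¹] · [mol] = kg·m²·s⁻²·K⁻¹
  E. [s·A] / [kg⁻¹·m⁻²·s³·A²] = kg·m²·s⁻²·A⁻¹
Only C. matches kg·m²·s⁻².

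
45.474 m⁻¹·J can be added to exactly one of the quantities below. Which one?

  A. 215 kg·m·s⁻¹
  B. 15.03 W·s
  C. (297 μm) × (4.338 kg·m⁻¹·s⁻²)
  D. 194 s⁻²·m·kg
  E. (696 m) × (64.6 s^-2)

Reference: J·m⁻¹ = N·m·m⁻¹ = kg·m·s⁻².
Each option:
  A. kg·m·s⁻¹
  B. W·s = J·s⁻¹·s = kg·m²·s⁻²
  C. [m] · [kg·m⁻¹·s⁻²] = kg·s⁻²
  D. kg·m·s⁻²  ← same
  E. [m] · [s⁻²] = m·s⁻²
Only D. matches kg·m·s⁻².

D.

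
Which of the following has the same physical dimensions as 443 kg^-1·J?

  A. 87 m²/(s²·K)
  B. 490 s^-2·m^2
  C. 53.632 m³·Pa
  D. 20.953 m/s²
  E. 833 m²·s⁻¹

Reference: J·kg⁻¹ = N·m·kg⁻¹ = m²·s⁻².
Each option:
  A. m²·s⁻²·K⁻¹
  B. m²·s⁻²  ← same
  C. Pa·m³ = N·m⁻²·m³ = kg·m²·s⁻²
  D. m·s⁻²
  E. m²·s⁻¹
Only B. matches m²·s⁻².

B.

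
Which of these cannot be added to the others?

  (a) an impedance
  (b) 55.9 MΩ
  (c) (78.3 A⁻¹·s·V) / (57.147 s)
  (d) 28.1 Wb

Expand each in SI base units:
  (a) [impedance] = kg·m²·s⁻³·A⁻²
  (b) Ω = V·A⁻¹ = kg·m²·s⁻³·A⁻²
  (c) [kg·m²·s⁻²·A⁻²] / [s] = kg·m²·s⁻³·A⁻²
  (d) Wb = V·s = kg·m²·s⁻²·A⁻¹
All reduce to kg·m²·s⁻³·A⁻² except (d), which is kg·m²·s⁻²·A⁻¹.

(d)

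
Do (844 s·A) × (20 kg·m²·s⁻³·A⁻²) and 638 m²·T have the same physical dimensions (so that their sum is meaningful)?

Yes

In SI base units:
  (844 s·A) × (20 kg·m²·s⁻³·A⁻²):  [s·A] · [kg·m²·s⁻³·A⁻²] = kg·m²·s⁻²·A⁻¹
  638 m²·T:  T·m² = Wb·m⁻²·m² = kg·m²·s⁻²·A⁻¹
Both are kg·m²·s⁻²·A⁻¹, so they have the same dimensions and can be added.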